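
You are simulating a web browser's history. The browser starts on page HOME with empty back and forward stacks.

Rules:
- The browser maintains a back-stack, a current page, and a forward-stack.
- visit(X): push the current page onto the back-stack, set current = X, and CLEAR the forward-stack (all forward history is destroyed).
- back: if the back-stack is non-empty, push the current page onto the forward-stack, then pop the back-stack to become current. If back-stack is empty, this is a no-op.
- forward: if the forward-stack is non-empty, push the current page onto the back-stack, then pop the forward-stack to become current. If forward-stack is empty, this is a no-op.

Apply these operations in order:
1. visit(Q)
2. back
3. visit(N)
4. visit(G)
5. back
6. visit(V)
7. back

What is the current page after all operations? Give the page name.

After 1 (visit(Q)): cur=Q back=1 fwd=0
After 2 (back): cur=HOME back=0 fwd=1
After 3 (visit(N)): cur=N back=1 fwd=0
After 4 (visit(G)): cur=G back=2 fwd=0
After 5 (back): cur=N back=1 fwd=1
After 6 (visit(V)): cur=V back=2 fwd=0
After 7 (back): cur=N back=1 fwd=1

Answer: N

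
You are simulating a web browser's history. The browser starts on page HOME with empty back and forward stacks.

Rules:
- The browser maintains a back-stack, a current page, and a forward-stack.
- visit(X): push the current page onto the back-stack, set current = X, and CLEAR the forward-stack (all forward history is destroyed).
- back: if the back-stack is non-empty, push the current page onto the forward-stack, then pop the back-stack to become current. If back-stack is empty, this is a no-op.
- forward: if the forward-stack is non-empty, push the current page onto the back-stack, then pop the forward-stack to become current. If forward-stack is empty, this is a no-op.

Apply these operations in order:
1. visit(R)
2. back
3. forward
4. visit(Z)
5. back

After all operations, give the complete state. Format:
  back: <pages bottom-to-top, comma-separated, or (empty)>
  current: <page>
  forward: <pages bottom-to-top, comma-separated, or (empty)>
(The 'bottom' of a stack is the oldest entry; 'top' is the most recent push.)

Answer: back: HOME
current: R
forward: Z

Derivation:
After 1 (visit(R)): cur=R back=1 fwd=0
After 2 (back): cur=HOME back=0 fwd=1
After 3 (forward): cur=R back=1 fwd=0
After 4 (visit(Z)): cur=Z back=2 fwd=0
After 5 (back): cur=R back=1 fwd=1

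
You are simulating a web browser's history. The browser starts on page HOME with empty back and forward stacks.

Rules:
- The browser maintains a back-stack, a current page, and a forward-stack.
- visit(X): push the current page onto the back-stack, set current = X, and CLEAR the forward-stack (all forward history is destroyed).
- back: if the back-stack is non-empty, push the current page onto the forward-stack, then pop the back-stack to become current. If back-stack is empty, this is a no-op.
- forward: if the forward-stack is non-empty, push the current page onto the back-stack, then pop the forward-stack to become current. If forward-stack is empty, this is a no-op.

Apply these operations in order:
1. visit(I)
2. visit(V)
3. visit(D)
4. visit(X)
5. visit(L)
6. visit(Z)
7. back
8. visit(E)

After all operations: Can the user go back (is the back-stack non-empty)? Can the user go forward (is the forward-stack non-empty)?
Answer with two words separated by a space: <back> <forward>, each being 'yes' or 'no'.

Answer: yes no

Derivation:
After 1 (visit(I)): cur=I back=1 fwd=0
After 2 (visit(V)): cur=V back=2 fwd=0
After 3 (visit(D)): cur=D back=3 fwd=0
After 4 (visit(X)): cur=X back=4 fwd=0
After 5 (visit(L)): cur=L back=5 fwd=0
After 6 (visit(Z)): cur=Z back=6 fwd=0
After 7 (back): cur=L back=5 fwd=1
After 8 (visit(E)): cur=E back=6 fwd=0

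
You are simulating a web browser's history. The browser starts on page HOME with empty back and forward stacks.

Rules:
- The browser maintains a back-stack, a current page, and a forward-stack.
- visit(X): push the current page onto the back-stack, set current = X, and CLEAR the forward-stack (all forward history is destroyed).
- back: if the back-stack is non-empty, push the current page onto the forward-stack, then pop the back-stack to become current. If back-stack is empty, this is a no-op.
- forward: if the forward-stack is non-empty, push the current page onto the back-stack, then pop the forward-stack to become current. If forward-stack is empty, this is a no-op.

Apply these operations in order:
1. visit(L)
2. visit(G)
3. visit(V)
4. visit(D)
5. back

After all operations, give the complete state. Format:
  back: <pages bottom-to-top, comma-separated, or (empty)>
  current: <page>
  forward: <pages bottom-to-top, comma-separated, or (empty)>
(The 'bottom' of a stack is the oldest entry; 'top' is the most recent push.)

Answer: back: HOME,L,G
current: V
forward: D

Derivation:
After 1 (visit(L)): cur=L back=1 fwd=0
After 2 (visit(G)): cur=G back=2 fwd=0
After 3 (visit(V)): cur=V back=3 fwd=0
After 4 (visit(D)): cur=D back=4 fwd=0
After 5 (back): cur=V back=3 fwd=1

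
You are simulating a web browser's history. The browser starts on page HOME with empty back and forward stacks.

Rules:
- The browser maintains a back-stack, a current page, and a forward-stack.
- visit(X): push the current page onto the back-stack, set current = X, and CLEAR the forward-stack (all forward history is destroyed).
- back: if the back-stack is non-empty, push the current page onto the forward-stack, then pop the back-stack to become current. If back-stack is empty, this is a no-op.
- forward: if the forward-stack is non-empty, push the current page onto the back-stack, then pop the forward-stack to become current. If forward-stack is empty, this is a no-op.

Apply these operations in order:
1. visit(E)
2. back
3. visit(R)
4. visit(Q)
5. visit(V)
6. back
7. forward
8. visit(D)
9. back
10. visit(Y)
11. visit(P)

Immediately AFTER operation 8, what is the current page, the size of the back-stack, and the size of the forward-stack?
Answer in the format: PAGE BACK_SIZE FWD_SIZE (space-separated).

After 1 (visit(E)): cur=E back=1 fwd=0
After 2 (back): cur=HOME back=0 fwd=1
After 3 (visit(R)): cur=R back=1 fwd=0
After 4 (visit(Q)): cur=Q back=2 fwd=0
After 5 (visit(V)): cur=V back=3 fwd=0
After 6 (back): cur=Q back=2 fwd=1
After 7 (forward): cur=V back=3 fwd=0
After 8 (visit(D)): cur=D back=4 fwd=0

D 4 0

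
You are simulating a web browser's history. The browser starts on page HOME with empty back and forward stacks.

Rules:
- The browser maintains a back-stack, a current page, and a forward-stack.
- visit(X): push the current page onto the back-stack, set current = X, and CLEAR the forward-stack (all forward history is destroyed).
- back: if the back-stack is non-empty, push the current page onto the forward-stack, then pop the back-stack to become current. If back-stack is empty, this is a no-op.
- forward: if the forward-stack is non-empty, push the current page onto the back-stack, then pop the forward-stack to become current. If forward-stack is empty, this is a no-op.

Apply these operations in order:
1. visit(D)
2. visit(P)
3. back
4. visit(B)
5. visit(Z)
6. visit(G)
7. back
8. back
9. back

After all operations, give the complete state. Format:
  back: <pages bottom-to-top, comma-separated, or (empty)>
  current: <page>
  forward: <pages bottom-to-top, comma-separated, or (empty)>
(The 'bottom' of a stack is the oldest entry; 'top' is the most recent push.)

Answer: back: HOME
current: D
forward: G,Z,B

Derivation:
After 1 (visit(D)): cur=D back=1 fwd=0
After 2 (visit(P)): cur=P back=2 fwd=0
After 3 (back): cur=D back=1 fwd=1
After 4 (visit(B)): cur=B back=2 fwd=0
After 5 (visit(Z)): cur=Z back=3 fwd=0
After 6 (visit(G)): cur=G back=4 fwd=0
After 7 (back): cur=Z back=3 fwd=1
After 8 (back): cur=B back=2 fwd=2
After 9 (back): cur=D back=1 fwd=3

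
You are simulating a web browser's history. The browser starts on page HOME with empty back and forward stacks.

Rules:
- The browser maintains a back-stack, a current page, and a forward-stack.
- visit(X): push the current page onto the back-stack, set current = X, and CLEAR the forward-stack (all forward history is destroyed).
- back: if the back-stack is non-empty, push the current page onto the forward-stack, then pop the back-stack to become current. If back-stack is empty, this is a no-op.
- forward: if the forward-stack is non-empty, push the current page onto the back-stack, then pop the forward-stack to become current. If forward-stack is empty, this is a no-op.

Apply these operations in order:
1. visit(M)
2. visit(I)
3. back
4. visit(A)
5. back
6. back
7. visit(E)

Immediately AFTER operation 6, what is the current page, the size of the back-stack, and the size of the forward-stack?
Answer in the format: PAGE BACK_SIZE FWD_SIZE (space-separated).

After 1 (visit(M)): cur=M back=1 fwd=0
After 2 (visit(I)): cur=I back=2 fwd=0
After 3 (back): cur=M back=1 fwd=1
After 4 (visit(A)): cur=A back=2 fwd=0
After 5 (back): cur=M back=1 fwd=1
After 6 (back): cur=HOME back=0 fwd=2

HOME 0 2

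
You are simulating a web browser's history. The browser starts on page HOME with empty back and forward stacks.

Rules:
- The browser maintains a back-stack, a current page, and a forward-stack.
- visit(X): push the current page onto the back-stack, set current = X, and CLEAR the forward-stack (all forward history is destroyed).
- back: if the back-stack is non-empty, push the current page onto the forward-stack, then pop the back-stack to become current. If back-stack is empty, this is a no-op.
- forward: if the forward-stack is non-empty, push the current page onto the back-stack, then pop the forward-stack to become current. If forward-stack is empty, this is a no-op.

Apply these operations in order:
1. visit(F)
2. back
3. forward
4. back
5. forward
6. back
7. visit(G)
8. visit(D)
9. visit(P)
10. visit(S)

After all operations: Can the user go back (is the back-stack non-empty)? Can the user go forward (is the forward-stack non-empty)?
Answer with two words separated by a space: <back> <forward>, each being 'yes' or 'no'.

After 1 (visit(F)): cur=F back=1 fwd=0
After 2 (back): cur=HOME back=0 fwd=1
After 3 (forward): cur=F back=1 fwd=0
After 4 (back): cur=HOME back=0 fwd=1
After 5 (forward): cur=F back=1 fwd=0
After 6 (back): cur=HOME back=0 fwd=1
After 7 (visit(G)): cur=G back=1 fwd=0
After 8 (visit(D)): cur=D back=2 fwd=0
After 9 (visit(P)): cur=P back=3 fwd=0
After 10 (visit(S)): cur=S back=4 fwd=0

Answer: yes no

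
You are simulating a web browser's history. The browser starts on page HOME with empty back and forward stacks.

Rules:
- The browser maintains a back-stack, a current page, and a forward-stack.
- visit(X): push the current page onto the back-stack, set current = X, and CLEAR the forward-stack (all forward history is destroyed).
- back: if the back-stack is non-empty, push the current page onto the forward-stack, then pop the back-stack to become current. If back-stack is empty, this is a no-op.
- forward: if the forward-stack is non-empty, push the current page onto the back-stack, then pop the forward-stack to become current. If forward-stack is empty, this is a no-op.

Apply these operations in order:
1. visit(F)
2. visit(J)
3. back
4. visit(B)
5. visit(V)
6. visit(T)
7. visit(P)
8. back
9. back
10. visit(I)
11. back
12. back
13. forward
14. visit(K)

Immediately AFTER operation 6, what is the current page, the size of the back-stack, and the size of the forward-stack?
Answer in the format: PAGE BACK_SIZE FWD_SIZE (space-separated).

After 1 (visit(F)): cur=F back=1 fwd=0
After 2 (visit(J)): cur=J back=2 fwd=0
After 3 (back): cur=F back=1 fwd=1
After 4 (visit(B)): cur=B back=2 fwd=0
After 5 (visit(V)): cur=V back=3 fwd=0
After 6 (visit(T)): cur=T back=4 fwd=0

T 4 0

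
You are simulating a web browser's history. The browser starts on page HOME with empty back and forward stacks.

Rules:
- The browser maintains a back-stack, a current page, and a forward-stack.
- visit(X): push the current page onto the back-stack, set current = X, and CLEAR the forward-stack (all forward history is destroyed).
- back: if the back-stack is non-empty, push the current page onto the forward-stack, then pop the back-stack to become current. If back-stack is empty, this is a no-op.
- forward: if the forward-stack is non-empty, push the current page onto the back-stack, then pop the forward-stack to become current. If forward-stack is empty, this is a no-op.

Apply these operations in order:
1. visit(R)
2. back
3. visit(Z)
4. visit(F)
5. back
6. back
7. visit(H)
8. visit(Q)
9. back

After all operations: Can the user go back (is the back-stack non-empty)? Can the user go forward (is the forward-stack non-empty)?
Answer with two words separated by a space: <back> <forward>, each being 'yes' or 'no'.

Answer: yes yes

Derivation:
After 1 (visit(R)): cur=R back=1 fwd=0
After 2 (back): cur=HOME back=0 fwd=1
After 3 (visit(Z)): cur=Z back=1 fwd=0
After 4 (visit(F)): cur=F back=2 fwd=0
After 5 (back): cur=Z back=1 fwd=1
After 6 (back): cur=HOME back=0 fwd=2
After 7 (visit(H)): cur=H back=1 fwd=0
After 8 (visit(Q)): cur=Q back=2 fwd=0
After 9 (back): cur=H back=1 fwd=1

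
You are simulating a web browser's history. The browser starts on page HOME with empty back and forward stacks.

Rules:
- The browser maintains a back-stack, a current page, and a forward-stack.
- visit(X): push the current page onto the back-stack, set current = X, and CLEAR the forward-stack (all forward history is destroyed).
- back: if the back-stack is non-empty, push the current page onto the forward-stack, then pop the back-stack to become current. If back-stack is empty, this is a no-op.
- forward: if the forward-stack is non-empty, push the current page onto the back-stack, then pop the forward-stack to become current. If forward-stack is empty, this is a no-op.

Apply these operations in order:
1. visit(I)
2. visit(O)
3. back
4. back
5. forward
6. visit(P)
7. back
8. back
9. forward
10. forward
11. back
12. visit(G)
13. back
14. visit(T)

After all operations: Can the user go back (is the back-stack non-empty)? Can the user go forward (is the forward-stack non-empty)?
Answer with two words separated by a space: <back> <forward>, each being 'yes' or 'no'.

Answer: yes no

Derivation:
After 1 (visit(I)): cur=I back=1 fwd=0
After 2 (visit(O)): cur=O back=2 fwd=0
After 3 (back): cur=I back=1 fwd=1
After 4 (back): cur=HOME back=0 fwd=2
After 5 (forward): cur=I back=1 fwd=1
After 6 (visit(P)): cur=P back=2 fwd=0
After 7 (back): cur=I back=1 fwd=1
After 8 (back): cur=HOME back=0 fwd=2
After 9 (forward): cur=I back=1 fwd=1
After 10 (forward): cur=P back=2 fwd=0
After 11 (back): cur=I back=1 fwd=1
After 12 (visit(G)): cur=G back=2 fwd=0
After 13 (back): cur=I back=1 fwd=1
After 14 (visit(T)): cur=T back=2 fwd=0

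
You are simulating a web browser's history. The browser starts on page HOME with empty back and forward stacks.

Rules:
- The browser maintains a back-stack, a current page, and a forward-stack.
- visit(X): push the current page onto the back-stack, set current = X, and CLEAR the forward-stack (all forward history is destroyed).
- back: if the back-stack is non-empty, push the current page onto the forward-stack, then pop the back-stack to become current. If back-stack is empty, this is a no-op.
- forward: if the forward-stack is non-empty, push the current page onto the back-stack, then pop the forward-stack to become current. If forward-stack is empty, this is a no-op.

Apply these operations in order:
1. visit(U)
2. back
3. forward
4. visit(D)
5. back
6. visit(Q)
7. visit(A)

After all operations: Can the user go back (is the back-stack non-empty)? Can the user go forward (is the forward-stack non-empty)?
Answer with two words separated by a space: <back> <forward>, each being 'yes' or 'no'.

After 1 (visit(U)): cur=U back=1 fwd=0
After 2 (back): cur=HOME back=0 fwd=1
After 3 (forward): cur=U back=1 fwd=0
After 4 (visit(D)): cur=D back=2 fwd=0
After 5 (back): cur=U back=1 fwd=1
After 6 (visit(Q)): cur=Q back=2 fwd=0
After 7 (visit(A)): cur=A back=3 fwd=0

Answer: yes no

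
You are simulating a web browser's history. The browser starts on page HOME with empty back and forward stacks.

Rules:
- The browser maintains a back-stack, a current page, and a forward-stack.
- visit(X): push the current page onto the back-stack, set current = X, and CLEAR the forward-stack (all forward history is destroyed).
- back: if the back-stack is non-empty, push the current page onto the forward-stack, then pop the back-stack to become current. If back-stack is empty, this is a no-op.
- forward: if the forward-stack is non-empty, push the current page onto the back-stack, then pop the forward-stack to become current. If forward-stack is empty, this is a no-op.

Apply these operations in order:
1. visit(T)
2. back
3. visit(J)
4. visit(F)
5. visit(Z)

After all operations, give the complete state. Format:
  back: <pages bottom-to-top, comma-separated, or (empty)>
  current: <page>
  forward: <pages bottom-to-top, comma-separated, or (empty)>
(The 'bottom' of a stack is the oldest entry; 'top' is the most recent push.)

After 1 (visit(T)): cur=T back=1 fwd=0
After 2 (back): cur=HOME back=0 fwd=1
After 3 (visit(J)): cur=J back=1 fwd=0
After 4 (visit(F)): cur=F back=2 fwd=0
After 5 (visit(Z)): cur=Z back=3 fwd=0

Answer: back: HOME,J,F
current: Z
forward: (empty)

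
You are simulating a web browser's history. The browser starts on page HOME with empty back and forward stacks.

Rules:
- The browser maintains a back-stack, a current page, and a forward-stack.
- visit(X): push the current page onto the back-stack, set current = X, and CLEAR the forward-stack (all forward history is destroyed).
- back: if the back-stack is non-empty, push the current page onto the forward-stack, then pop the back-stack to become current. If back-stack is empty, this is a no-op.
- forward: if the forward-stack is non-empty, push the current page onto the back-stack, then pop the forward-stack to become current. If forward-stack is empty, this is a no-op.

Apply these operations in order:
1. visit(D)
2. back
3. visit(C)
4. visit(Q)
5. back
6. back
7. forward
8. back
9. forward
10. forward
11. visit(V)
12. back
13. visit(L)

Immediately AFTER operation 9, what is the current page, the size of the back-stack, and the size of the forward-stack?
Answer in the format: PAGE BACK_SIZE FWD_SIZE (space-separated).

After 1 (visit(D)): cur=D back=1 fwd=0
After 2 (back): cur=HOME back=0 fwd=1
After 3 (visit(C)): cur=C back=1 fwd=0
After 4 (visit(Q)): cur=Q back=2 fwd=0
After 5 (back): cur=C back=1 fwd=1
After 6 (back): cur=HOME back=0 fwd=2
After 7 (forward): cur=C back=1 fwd=1
After 8 (back): cur=HOME back=0 fwd=2
After 9 (forward): cur=C back=1 fwd=1

C 1 1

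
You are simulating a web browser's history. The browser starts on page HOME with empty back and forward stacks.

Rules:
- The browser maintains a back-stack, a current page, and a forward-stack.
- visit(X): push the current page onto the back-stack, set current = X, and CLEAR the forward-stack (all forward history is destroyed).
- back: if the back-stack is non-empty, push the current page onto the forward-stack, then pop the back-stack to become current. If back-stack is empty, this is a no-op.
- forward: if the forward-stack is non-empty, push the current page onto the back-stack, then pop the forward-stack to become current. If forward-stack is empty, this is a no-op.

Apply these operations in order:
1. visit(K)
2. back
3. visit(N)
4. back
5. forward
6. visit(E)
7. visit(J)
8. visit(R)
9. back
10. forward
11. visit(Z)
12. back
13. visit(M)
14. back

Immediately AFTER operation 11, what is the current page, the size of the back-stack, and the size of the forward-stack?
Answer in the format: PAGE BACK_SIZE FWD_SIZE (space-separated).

After 1 (visit(K)): cur=K back=1 fwd=0
After 2 (back): cur=HOME back=0 fwd=1
After 3 (visit(N)): cur=N back=1 fwd=0
After 4 (back): cur=HOME back=0 fwd=1
After 5 (forward): cur=N back=1 fwd=0
After 6 (visit(E)): cur=E back=2 fwd=0
After 7 (visit(J)): cur=J back=3 fwd=0
After 8 (visit(R)): cur=R back=4 fwd=0
After 9 (back): cur=J back=3 fwd=1
After 10 (forward): cur=R back=4 fwd=0
After 11 (visit(Z)): cur=Z back=5 fwd=0

Z 5 0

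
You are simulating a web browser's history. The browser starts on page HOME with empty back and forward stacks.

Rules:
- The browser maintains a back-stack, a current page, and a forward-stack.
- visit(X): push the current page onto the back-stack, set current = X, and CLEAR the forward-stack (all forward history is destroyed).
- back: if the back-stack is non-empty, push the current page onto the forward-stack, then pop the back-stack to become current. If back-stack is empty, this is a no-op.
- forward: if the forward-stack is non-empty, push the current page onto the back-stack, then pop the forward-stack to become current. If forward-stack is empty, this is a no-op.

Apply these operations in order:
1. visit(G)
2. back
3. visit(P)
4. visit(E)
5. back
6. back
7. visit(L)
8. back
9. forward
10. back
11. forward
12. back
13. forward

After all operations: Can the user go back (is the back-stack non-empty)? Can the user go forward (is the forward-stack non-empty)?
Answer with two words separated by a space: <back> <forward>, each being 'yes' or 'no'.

After 1 (visit(G)): cur=G back=1 fwd=0
After 2 (back): cur=HOME back=0 fwd=1
After 3 (visit(P)): cur=P back=1 fwd=0
After 4 (visit(E)): cur=E back=2 fwd=0
After 5 (back): cur=P back=1 fwd=1
After 6 (back): cur=HOME back=0 fwd=2
After 7 (visit(L)): cur=L back=1 fwd=0
After 8 (back): cur=HOME back=0 fwd=1
After 9 (forward): cur=L back=1 fwd=0
After 10 (back): cur=HOME back=0 fwd=1
After 11 (forward): cur=L back=1 fwd=0
After 12 (back): cur=HOME back=0 fwd=1
After 13 (forward): cur=L back=1 fwd=0

Answer: yes no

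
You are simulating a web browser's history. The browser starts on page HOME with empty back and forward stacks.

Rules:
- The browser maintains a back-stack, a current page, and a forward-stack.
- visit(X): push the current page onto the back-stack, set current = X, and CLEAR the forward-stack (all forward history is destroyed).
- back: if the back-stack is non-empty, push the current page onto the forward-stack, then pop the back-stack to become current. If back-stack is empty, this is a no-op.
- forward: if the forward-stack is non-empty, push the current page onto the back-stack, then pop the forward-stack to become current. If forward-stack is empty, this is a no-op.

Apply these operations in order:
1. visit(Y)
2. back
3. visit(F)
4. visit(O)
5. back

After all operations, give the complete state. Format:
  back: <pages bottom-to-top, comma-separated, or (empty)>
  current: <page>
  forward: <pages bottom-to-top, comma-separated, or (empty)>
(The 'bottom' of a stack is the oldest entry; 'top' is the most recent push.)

Answer: back: HOME
current: F
forward: O

Derivation:
After 1 (visit(Y)): cur=Y back=1 fwd=0
After 2 (back): cur=HOME back=0 fwd=1
After 3 (visit(F)): cur=F back=1 fwd=0
After 4 (visit(O)): cur=O back=2 fwd=0
After 5 (back): cur=F back=1 fwd=1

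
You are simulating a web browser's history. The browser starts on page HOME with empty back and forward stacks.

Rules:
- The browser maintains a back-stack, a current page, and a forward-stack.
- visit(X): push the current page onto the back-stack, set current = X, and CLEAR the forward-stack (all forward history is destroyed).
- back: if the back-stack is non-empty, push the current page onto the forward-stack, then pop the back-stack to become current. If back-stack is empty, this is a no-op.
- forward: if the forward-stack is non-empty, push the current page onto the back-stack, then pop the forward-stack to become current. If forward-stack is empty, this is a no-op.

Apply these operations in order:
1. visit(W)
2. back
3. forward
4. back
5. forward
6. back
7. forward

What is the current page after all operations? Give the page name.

Answer: W

Derivation:
After 1 (visit(W)): cur=W back=1 fwd=0
After 2 (back): cur=HOME back=0 fwd=1
After 3 (forward): cur=W back=1 fwd=0
After 4 (back): cur=HOME back=0 fwd=1
After 5 (forward): cur=W back=1 fwd=0
After 6 (back): cur=HOME back=0 fwd=1
After 7 (forward): cur=W back=1 fwd=0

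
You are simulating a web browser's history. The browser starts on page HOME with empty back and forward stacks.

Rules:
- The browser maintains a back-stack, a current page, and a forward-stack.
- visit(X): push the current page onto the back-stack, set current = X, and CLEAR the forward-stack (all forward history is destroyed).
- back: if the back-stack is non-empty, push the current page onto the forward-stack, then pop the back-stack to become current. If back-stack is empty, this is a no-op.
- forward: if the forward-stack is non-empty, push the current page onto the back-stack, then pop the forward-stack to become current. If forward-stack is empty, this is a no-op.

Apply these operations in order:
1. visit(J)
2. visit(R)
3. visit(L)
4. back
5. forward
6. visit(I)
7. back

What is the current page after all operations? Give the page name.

After 1 (visit(J)): cur=J back=1 fwd=0
After 2 (visit(R)): cur=R back=2 fwd=0
After 3 (visit(L)): cur=L back=3 fwd=0
After 4 (back): cur=R back=2 fwd=1
After 5 (forward): cur=L back=3 fwd=0
After 6 (visit(I)): cur=I back=4 fwd=0
After 7 (back): cur=L back=3 fwd=1

Answer: L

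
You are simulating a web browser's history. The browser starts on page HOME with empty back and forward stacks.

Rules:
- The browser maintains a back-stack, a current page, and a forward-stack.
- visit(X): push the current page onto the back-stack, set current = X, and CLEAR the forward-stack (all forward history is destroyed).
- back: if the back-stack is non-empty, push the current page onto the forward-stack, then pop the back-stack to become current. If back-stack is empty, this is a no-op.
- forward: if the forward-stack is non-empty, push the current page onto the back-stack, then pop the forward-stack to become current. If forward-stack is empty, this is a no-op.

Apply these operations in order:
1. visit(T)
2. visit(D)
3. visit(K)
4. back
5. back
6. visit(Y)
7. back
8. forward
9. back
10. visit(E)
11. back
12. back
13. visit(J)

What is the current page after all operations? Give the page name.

After 1 (visit(T)): cur=T back=1 fwd=0
After 2 (visit(D)): cur=D back=2 fwd=0
After 3 (visit(K)): cur=K back=3 fwd=0
After 4 (back): cur=D back=2 fwd=1
After 5 (back): cur=T back=1 fwd=2
After 6 (visit(Y)): cur=Y back=2 fwd=0
After 7 (back): cur=T back=1 fwd=1
After 8 (forward): cur=Y back=2 fwd=0
After 9 (back): cur=T back=1 fwd=1
After 10 (visit(E)): cur=E back=2 fwd=0
After 11 (back): cur=T back=1 fwd=1
After 12 (back): cur=HOME back=0 fwd=2
After 13 (visit(J)): cur=J back=1 fwd=0

Answer: J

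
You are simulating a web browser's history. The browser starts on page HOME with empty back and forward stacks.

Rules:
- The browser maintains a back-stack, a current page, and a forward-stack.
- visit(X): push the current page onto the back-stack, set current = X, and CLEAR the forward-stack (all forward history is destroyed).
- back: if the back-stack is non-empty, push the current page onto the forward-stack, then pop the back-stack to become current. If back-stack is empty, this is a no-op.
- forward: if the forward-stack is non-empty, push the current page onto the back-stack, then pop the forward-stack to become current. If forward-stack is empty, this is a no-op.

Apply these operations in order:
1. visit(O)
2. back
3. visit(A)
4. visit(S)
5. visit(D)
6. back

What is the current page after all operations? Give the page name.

Answer: S

Derivation:
After 1 (visit(O)): cur=O back=1 fwd=0
After 2 (back): cur=HOME back=0 fwd=1
After 3 (visit(A)): cur=A back=1 fwd=0
After 4 (visit(S)): cur=S back=2 fwd=0
After 5 (visit(D)): cur=D back=3 fwd=0
After 6 (back): cur=S back=2 fwd=1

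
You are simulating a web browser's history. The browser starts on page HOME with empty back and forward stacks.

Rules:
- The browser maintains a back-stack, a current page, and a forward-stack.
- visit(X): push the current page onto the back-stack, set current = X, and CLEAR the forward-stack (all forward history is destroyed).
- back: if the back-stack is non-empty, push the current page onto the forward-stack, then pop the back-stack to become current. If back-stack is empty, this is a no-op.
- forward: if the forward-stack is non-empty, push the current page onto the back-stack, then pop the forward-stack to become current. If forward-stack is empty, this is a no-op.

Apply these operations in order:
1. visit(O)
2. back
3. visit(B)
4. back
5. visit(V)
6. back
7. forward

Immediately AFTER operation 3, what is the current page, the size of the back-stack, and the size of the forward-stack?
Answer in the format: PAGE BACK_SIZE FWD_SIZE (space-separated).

After 1 (visit(O)): cur=O back=1 fwd=0
After 2 (back): cur=HOME back=0 fwd=1
After 3 (visit(B)): cur=B back=1 fwd=0

B 1 0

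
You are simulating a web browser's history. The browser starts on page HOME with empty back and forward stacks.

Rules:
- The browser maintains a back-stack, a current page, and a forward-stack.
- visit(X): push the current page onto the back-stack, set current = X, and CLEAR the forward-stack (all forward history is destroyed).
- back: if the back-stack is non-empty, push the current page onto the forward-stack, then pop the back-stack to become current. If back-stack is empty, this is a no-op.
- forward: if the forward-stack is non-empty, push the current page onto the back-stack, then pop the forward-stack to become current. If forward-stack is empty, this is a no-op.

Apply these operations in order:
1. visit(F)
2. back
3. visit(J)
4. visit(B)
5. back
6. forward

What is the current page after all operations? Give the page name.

After 1 (visit(F)): cur=F back=1 fwd=0
After 2 (back): cur=HOME back=0 fwd=1
After 3 (visit(J)): cur=J back=1 fwd=0
After 4 (visit(B)): cur=B back=2 fwd=0
After 5 (back): cur=J back=1 fwd=1
After 6 (forward): cur=B back=2 fwd=0

Answer: B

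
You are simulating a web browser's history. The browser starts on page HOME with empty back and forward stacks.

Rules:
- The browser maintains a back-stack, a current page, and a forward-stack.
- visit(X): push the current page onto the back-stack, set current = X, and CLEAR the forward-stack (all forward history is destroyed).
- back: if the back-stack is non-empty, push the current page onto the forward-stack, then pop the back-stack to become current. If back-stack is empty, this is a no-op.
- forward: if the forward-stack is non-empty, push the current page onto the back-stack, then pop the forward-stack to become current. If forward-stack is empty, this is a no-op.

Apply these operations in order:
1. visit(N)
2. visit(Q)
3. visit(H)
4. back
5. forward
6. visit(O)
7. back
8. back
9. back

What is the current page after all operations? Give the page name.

After 1 (visit(N)): cur=N back=1 fwd=0
After 2 (visit(Q)): cur=Q back=2 fwd=0
After 3 (visit(H)): cur=H back=3 fwd=0
After 4 (back): cur=Q back=2 fwd=1
After 5 (forward): cur=H back=3 fwd=0
After 6 (visit(O)): cur=O back=4 fwd=0
After 7 (back): cur=H back=3 fwd=1
After 8 (back): cur=Q back=2 fwd=2
After 9 (back): cur=N back=1 fwd=3

Answer: N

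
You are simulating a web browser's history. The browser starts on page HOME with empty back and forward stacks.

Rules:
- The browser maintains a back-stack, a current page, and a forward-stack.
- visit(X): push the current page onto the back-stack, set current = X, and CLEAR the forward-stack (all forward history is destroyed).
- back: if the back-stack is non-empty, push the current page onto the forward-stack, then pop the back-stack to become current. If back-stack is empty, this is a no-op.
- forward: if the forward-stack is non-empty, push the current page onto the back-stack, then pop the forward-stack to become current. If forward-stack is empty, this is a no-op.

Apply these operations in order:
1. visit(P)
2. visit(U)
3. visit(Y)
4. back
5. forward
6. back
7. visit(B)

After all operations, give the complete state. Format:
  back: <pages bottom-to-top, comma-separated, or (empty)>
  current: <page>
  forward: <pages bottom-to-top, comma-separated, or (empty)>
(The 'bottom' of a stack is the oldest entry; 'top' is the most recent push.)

After 1 (visit(P)): cur=P back=1 fwd=0
After 2 (visit(U)): cur=U back=2 fwd=0
After 3 (visit(Y)): cur=Y back=3 fwd=0
After 4 (back): cur=U back=2 fwd=1
After 5 (forward): cur=Y back=3 fwd=0
After 6 (back): cur=U back=2 fwd=1
After 7 (visit(B)): cur=B back=3 fwd=0

Answer: back: HOME,P,U
current: B
forward: (empty)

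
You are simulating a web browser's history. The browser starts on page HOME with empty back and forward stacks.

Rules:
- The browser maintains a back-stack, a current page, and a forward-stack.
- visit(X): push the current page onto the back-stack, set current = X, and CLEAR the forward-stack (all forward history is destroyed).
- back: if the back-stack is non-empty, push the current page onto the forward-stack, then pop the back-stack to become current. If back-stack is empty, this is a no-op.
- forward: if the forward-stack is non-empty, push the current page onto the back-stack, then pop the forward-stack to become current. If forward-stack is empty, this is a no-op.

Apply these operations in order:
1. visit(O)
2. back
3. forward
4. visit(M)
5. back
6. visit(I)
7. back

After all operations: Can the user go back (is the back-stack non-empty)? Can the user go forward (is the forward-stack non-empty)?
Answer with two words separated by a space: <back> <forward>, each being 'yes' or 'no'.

After 1 (visit(O)): cur=O back=1 fwd=0
After 2 (back): cur=HOME back=0 fwd=1
After 3 (forward): cur=O back=1 fwd=0
After 4 (visit(M)): cur=M back=2 fwd=0
After 5 (back): cur=O back=1 fwd=1
After 6 (visit(I)): cur=I back=2 fwd=0
After 7 (back): cur=O back=1 fwd=1

Answer: yes yes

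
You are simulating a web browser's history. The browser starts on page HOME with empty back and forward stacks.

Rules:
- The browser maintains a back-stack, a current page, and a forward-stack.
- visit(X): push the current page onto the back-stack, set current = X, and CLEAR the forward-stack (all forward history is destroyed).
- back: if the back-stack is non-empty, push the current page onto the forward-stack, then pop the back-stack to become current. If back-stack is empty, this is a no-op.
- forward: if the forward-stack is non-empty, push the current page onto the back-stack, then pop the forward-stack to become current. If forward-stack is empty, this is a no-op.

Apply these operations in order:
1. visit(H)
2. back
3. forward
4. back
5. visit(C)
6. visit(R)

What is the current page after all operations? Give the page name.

Answer: R

Derivation:
After 1 (visit(H)): cur=H back=1 fwd=0
After 2 (back): cur=HOME back=0 fwd=1
After 3 (forward): cur=H back=1 fwd=0
After 4 (back): cur=HOME back=0 fwd=1
After 5 (visit(C)): cur=C back=1 fwd=0
After 6 (visit(R)): cur=R back=2 fwd=0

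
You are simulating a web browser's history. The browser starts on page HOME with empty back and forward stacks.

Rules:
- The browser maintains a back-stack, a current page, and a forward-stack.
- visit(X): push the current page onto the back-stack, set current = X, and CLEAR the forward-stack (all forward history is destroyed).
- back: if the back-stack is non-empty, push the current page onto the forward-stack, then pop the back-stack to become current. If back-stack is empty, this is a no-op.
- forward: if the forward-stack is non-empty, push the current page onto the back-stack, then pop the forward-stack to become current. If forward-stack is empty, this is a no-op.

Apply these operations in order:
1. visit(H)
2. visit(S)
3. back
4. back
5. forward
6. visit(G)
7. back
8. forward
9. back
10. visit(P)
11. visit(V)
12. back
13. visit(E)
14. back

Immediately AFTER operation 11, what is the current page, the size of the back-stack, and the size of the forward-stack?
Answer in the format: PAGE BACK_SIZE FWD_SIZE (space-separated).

After 1 (visit(H)): cur=H back=1 fwd=0
After 2 (visit(S)): cur=S back=2 fwd=0
After 3 (back): cur=H back=1 fwd=1
After 4 (back): cur=HOME back=0 fwd=2
After 5 (forward): cur=H back=1 fwd=1
After 6 (visit(G)): cur=G back=2 fwd=0
After 7 (back): cur=H back=1 fwd=1
After 8 (forward): cur=G back=2 fwd=0
After 9 (back): cur=H back=1 fwd=1
After 10 (visit(P)): cur=P back=2 fwd=0
After 11 (visit(V)): cur=V back=3 fwd=0

V 3 0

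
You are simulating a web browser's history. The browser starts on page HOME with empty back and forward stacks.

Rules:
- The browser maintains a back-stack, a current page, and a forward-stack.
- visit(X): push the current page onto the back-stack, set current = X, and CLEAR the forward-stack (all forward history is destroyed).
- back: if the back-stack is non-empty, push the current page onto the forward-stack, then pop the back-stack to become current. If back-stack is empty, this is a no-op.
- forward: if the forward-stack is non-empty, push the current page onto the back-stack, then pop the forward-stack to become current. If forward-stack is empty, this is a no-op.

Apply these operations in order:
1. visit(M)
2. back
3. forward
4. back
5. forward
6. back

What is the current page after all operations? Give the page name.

Answer: HOME

Derivation:
After 1 (visit(M)): cur=M back=1 fwd=0
After 2 (back): cur=HOME back=0 fwd=1
After 3 (forward): cur=M back=1 fwd=0
After 4 (back): cur=HOME back=0 fwd=1
After 5 (forward): cur=M back=1 fwd=0
After 6 (back): cur=HOME back=0 fwd=1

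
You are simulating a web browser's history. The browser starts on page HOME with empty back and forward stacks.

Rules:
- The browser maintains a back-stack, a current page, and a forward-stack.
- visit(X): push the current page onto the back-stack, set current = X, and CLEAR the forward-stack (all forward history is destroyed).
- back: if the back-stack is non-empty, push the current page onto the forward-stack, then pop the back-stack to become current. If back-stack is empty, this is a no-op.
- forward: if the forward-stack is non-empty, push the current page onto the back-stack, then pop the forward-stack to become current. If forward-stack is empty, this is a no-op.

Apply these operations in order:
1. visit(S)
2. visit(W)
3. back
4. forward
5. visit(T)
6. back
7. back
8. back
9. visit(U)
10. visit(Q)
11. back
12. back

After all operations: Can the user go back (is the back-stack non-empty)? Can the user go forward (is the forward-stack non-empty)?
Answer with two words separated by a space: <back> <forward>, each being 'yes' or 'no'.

After 1 (visit(S)): cur=S back=1 fwd=0
After 2 (visit(W)): cur=W back=2 fwd=0
After 3 (back): cur=S back=1 fwd=1
After 4 (forward): cur=W back=2 fwd=0
After 5 (visit(T)): cur=T back=3 fwd=0
After 6 (back): cur=W back=2 fwd=1
After 7 (back): cur=S back=1 fwd=2
After 8 (back): cur=HOME back=0 fwd=3
After 9 (visit(U)): cur=U back=1 fwd=0
After 10 (visit(Q)): cur=Q back=2 fwd=0
After 11 (back): cur=U back=1 fwd=1
After 12 (back): cur=HOME back=0 fwd=2

Answer: no yes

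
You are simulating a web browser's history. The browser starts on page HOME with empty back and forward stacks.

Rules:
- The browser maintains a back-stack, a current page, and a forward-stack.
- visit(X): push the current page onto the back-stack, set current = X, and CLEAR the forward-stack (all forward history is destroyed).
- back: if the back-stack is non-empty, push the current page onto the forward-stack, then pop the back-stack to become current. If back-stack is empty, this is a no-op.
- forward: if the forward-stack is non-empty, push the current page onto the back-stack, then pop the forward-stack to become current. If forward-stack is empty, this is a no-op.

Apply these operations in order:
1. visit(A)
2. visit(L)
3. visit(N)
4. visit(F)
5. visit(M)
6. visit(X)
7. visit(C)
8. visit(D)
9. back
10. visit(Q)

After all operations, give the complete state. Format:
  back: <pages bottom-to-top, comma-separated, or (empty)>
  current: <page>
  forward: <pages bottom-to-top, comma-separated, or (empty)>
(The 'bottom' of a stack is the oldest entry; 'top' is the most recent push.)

Answer: back: HOME,A,L,N,F,M,X,C
current: Q
forward: (empty)

Derivation:
After 1 (visit(A)): cur=A back=1 fwd=0
After 2 (visit(L)): cur=L back=2 fwd=0
After 3 (visit(N)): cur=N back=3 fwd=0
After 4 (visit(F)): cur=F back=4 fwd=0
After 5 (visit(M)): cur=M back=5 fwd=0
After 6 (visit(X)): cur=X back=6 fwd=0
After 7 (visit(C)): cur=C back=7 fwd=0
After 8 (visit(D)): cur=D back=8 fwd=0
After 9 (back): cur=C back=7 fwd=1
After 10 (visit(Q)): cur=Q back=8 fwd=0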